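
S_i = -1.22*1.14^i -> [-1.22, -1.39, -1.59, -1.81, -2.06]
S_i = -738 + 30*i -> [-738, -708, -678, -648, -618]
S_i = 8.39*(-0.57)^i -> [8.39, -4.78, 2.73, -1.55, 0.89]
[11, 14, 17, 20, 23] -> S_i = 11 + 3*i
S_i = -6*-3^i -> [-6, 18, -54, 162, -486]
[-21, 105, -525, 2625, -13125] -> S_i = -21*-5^i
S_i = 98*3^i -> [98, 294, 882, 2646, 7938]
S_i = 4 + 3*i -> [4, 7, 10, 13, 16]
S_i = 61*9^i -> [61, 549, 4941, 44469, 400221]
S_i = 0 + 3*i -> [0, 3, 6, 9, 12]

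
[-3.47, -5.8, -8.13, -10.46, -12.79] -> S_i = -3.47 + -2.33*i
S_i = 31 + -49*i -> [31, -18, -67, -116, -165]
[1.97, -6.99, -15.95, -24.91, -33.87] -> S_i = 1.97 + -8.96*i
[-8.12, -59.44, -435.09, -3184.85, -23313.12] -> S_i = -8.12*7.32^i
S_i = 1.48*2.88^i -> [1.48, 4.26, 12.28, 35.35, 101.82]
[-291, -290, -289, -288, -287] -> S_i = -291 + 1*i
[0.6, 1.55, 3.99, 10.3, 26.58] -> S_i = 0.60*2.58^i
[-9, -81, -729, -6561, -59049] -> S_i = -9*9^i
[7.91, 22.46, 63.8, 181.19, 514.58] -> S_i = 7.91*2.84^i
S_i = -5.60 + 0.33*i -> [-5.6, -5.27, -4.94, -4.61, -4.28]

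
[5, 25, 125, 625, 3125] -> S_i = 5*5^i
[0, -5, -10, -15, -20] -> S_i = 0 + -5*i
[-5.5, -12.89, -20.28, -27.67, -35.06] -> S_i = -5.50 + -7.39*i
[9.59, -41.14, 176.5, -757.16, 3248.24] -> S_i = 9.59*(-4.29)^i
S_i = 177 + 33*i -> [177, 210, 243, 276, 309]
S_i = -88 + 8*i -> [-88, -80, -72, -64, -56]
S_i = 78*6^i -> [78, 468, 2808, 16848, 101088]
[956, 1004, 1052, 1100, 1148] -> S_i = 956 + 48*i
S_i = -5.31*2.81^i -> [-5.31, -14.92, -41.93, -117.82, -331.07]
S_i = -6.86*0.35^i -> [-6.86, -2.4, -0.84, -0.29, -0.1]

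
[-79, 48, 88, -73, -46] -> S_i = Random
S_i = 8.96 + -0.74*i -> [8.96, 8.22, 7.48, 6.74, 6.0]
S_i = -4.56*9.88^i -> [-4.56, -45.05, -445.12, -4397.8, -43450.28]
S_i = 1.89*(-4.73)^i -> [1.89, -8.94, 42.28, -200.01, 946.03]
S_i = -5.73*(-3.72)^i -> [-5.73, 21.32, -79.29, 294.97, -1097.3]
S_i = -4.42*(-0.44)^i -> [-4.42, 1.94, -0.86, 0.38, -0.17]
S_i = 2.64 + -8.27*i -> [2.64, -5.63, -13.9, -22.17, -30.44]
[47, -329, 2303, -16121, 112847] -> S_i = 47*-7^i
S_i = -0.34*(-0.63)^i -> [-0.34, 0.21, -0.13, 0.09, -0.05]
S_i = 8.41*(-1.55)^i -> [8.41, -13.04, 20.21, -31.32, 48.54]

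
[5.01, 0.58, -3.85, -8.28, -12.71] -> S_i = 5.01 + -4.43*i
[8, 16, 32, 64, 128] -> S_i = 8*2^i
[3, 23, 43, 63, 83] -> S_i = 3 + 20*i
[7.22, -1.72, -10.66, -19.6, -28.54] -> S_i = 7.22 + -8.94*i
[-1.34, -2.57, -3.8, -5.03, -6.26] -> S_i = -1.34 + -1.23*i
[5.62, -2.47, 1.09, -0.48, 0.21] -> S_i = 5.62*(-0.44)^i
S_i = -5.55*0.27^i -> [-5.55, -1.5, -0.4, -0.11, -0.03]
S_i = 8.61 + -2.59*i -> [8.61, 6.02, 3.43, 0.84, -1.75]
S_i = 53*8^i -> [53, 424, 3392, 27136, 217088]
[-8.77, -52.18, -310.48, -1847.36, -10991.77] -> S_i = -8.77*5.95^i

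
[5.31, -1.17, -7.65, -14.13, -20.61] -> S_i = 5.31 + -6.48*i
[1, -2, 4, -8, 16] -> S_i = 1*-2^i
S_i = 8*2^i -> [8, 16, 32, 64, 128]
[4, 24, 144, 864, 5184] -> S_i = 4*6^i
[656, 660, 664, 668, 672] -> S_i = 656 + 4*i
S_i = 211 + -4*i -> [211, 207, 203, 199, 195]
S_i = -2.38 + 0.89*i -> [-2.38, -1.49, -0.6, 0.29, 1.18]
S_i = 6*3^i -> [6, 18, 54, 162, 486]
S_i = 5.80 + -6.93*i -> [5.8, -1.13, -8.06, -14.99, -21.92]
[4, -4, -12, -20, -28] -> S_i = 4 + -8*i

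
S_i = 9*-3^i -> [9, -27, 81, -243, 729]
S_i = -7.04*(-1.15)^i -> [-7.04, 8.1, -9.31, 10.71, -12.31]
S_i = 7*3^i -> [7, 21, 63, 189, 567]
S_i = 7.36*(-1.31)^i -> [7.36, -9.64, 12.63, -16.55, 21.68]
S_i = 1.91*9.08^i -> [1.91, 17.34, 157.47, 1429.85, 12983.05]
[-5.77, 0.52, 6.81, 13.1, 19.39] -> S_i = -5.77 + 6.29*i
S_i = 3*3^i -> [3, 9, 27, 81, 243]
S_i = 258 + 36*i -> [258, 294, 330, 366, 402]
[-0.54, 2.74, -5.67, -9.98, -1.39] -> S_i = Random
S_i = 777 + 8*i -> [777, 785, 793, 801, 809]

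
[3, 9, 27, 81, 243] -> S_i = 3*3^i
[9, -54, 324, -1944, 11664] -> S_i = 9*-6^i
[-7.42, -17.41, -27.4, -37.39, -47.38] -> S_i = -7.42 + -9.99*i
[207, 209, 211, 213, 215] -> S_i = 207 + 2*i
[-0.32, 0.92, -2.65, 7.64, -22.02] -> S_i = -0.32*(-2.88)^i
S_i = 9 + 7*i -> [9, 16, 23, 30, 37]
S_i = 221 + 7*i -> [221, 228, 235, 242, 249]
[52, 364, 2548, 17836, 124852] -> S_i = 52*7^i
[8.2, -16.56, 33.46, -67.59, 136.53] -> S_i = 8.20*(-2.02)^i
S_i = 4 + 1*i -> [4, 5, 6, 7, 8]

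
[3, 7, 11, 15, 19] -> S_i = 3 + 4*i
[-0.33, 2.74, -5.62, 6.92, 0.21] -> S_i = Random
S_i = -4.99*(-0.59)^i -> [-4.99, 2.94, -1.74, 1.02, -0.6]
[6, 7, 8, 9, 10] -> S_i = 6 + 1*i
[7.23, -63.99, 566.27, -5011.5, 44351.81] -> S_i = 7.23*(-8.85)^i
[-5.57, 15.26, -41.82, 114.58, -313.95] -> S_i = -5.57*(-2.74)^i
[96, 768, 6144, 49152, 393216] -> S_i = 96*8^i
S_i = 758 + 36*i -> [758, 794, 830, 866, 902]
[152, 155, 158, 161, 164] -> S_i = 152 + 3*i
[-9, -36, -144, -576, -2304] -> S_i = -9*4^i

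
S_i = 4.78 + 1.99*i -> [4.78, 6.77, 8.76, 10.75, 12.74]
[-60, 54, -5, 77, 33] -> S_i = Random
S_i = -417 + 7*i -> [-417, -410, -403, -396, -389]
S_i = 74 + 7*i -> [74, 81, 88, 95, 102]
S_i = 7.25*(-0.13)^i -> [7.25, -0.94, 0.12, -0.02, 0.0]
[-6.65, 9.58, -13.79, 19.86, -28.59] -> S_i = -6.65*(-1.44)^i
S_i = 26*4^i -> [26, 104, 416, 1664, 6656]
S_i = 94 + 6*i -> [94, 100, 106, 112, 118]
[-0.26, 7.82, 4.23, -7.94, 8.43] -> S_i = Random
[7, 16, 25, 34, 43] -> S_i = 7 + 9*i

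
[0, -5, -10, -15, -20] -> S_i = 0 + -5*i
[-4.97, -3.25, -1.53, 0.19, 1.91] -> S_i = -4.97 + 1.72*i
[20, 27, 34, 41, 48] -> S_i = 20 + 7*i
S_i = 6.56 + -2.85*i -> [6.56, 3.71, 0.86, -1.99, -4.84]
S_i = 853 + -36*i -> [853, 817, 781, 745, 709]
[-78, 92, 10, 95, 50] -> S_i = Random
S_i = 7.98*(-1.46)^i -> [7.98, -11.65, 17.01, -24.83, 36.26]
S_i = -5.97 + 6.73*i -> [-5.97, 0.76, 7.49, 14.22, 20.95]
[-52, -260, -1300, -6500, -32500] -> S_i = -52*5^i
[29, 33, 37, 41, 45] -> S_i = 29 + 4*i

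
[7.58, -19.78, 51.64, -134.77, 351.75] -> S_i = 7.58*(-2.61)^i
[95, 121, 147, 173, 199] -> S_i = 95 + 26*i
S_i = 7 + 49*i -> [7, 56, 105, 154, 203]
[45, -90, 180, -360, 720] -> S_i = 45*-2^i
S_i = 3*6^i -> [3, 18, 108, 648, 3888]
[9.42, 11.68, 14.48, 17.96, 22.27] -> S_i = 9.42*1.24^i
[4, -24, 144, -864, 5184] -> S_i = 4*-6^i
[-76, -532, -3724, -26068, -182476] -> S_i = -76*7^i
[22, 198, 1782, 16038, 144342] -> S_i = 22*9^i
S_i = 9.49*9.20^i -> [9.49, 87.31, 803.23, 7389.75, 67985.69]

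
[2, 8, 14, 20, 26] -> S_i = 2 + 6*i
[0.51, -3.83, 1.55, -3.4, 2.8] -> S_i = Random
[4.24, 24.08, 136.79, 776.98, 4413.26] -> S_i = 4.24*5.68^i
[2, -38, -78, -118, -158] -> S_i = 2 + -40*i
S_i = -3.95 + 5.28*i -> [-3.95, 1.33, 6.61, 11.89, 17.17]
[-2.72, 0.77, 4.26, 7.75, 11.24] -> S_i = -2.72 + 3.49*i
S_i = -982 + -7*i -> [-982, -989, -996, -1003, -1010]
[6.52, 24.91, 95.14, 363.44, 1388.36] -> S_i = 6.52*3.82^i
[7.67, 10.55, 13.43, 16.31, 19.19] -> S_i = 7.67 + 2.88*i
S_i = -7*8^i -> [-7, -56, -448, -3584, -28672]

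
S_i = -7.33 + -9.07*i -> [-7.33, -16.4, -25.47, -34.54, -43.61]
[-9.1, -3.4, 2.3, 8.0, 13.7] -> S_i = -9.10 + 5.70*i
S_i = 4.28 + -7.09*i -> [4.28, -2.81, -9.9, -16.99, -24.08]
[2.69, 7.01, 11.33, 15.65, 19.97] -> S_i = 2.69 + 4.32*i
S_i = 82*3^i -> [82, 246, 738, 2214, 6642]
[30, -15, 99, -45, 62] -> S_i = Random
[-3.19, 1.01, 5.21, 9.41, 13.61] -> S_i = -3.19 + 4.20*i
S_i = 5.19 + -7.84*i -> [5.19, -2.65, -10.49, -18.33, -26.17]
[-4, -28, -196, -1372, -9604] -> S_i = -4*7^i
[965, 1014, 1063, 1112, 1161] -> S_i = 965 + 49*i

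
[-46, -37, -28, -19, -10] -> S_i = -46 + 9*i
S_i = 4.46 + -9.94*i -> [4.46, -5.48, -15.42, -25.36, -35.3]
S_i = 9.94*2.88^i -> [9.94, 28.63, 82.45, 237.45, 683.84]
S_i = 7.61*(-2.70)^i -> [7.61, -20.55, 55.48, -149.79, 404.43]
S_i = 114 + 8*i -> [114, 122, 130, 138, 146]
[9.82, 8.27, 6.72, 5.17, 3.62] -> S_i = 9.82 + -1.55*i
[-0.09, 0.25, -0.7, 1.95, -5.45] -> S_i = -0.09*(-2.79)^i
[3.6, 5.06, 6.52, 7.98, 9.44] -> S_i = 3.60 + 1.46*i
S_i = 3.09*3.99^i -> [3.09, 12.33, 49.19, 196.28, 783.16]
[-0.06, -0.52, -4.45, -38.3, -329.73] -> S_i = -0.06*8.61^i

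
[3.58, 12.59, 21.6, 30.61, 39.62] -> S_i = 3.58 + 9.01*i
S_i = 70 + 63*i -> [70, 133, 196, 259, 322]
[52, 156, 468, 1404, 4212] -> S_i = 52*3^i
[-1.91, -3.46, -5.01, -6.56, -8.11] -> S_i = -1.91 + -1.55*i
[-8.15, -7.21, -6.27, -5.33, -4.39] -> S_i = -8.15 + 0.94*i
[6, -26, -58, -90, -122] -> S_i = 6 + -32*i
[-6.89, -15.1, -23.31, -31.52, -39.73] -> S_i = -6.89 + -8.21*i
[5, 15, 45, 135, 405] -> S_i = 5*3^i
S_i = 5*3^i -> [5, 15, 45, 135, 405]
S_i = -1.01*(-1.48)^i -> [-1.01, 1.49, -2.21, 3.27, -4.85]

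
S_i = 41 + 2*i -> [41, 43, 45, 47, 49]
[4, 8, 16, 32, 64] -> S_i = 4*2^i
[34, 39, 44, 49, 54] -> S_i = 34 + 5*i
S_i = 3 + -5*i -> [3, -2, -7, -12, -17]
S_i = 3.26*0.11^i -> [3.26, 0.36, 0.04, 0.0, 0.0]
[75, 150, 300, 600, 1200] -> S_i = 75*2^i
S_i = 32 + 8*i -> [32, 40, 48, 56, 64]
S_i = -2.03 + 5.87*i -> [-2.03, 3.84, 9.71, 15.58, 21.45]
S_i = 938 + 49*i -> [938, 987, 1036, 1085, 1134]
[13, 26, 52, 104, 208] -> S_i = 13*2^i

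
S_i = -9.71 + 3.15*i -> [-9.71, -6.56, -3.41, -0.26, 2.89]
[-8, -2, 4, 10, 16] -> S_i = -8 + 6*i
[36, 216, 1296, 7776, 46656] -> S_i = 36*6^i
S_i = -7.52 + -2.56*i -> [-7.52, -10.08, -12.64, -15.2, -17.76]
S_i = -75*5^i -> [-75, -375, -1875, -9375, -46875]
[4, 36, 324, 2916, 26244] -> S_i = 4*9^i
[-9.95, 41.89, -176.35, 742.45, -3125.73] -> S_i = -9.95*(-4.21)^i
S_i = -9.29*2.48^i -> [-9.29, -23.04, -57.14, -141.7, -351.42]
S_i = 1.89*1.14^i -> [1.89, 2.15, 2.46, 2.8, 3.19]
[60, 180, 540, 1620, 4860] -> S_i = 60*3^i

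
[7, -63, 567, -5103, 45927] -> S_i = 7*-9^i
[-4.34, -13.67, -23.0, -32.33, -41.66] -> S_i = -4.34 + -9.33*i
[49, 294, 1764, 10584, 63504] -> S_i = 49*6^i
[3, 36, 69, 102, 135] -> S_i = 3 + 33*i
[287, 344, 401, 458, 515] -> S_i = 287 + 57*i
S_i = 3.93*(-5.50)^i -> [3.93, -21.62, 118.88, -653.85, 3596.2]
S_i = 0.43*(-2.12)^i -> [0.43, -0.91, 1.93, -4.1, 8.69]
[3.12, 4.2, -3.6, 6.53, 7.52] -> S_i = Random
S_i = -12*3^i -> [-12, -36, -108, -324, -972]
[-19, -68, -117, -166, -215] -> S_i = -19 + -49*i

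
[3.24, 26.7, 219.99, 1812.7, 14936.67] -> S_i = 3.24*8.24^i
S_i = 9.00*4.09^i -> [9.0, 36.81, 150.55, 615.76, 2518.46]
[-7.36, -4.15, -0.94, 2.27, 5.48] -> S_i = -7.36 + 3.21*i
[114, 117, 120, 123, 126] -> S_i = 114 + 3*i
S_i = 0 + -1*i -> [0, -1, -2, -3, -4]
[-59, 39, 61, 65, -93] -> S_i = Random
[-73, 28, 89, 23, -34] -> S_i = Random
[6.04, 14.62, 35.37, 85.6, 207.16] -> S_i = 6.04*2.42^i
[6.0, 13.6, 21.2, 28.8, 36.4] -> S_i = 6.00 + 7.60*i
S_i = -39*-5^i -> [-39, 195, -975, 4875, -24375]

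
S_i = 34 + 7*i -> [34, 41, 48, 55, 62]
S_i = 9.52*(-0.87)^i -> [9.52, -8.28, 7.21, -6.27, 5.45]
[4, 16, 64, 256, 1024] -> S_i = 4*4^i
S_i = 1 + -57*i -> [1, -56, -113, -170, -227]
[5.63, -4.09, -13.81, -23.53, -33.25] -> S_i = 5.63 + -9.72*i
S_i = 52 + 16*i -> [52, 68, 84, 100, 116]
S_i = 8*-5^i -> [8, -40, 200, -1000, 5000]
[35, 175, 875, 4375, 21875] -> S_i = 35*5^i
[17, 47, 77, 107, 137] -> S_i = 17 + 30*i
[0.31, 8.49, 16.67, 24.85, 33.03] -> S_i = 0.31 + 8.18*i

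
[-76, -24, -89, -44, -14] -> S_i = Random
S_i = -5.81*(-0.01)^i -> [-5.81, 0.06, -0.0, 0.0, -0.0]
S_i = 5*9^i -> [5, 45, 405, 3645, 32805]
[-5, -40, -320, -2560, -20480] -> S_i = -5*8^i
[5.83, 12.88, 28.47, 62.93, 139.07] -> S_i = 5.83*2.21^i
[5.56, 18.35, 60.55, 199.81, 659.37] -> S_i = 5.56*3.30^i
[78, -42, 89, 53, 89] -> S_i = Random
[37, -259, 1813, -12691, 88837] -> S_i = 37*-7^i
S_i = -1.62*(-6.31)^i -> [-1.62, 10.22, -64.5, 407.01, -2568.22]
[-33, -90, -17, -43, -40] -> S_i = Random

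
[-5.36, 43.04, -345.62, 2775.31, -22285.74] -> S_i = -5.36*(-8.03)^i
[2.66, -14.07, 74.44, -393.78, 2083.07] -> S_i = 2.66*(-5.29)^i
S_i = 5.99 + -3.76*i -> [5.99, 2.23, -1.53, -5.29, -9.05]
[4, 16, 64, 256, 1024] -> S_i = 4*4^i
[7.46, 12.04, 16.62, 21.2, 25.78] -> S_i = 7.46 + 4.58*i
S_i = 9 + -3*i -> [9, 6, 3, 0, -3]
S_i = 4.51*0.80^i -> [4.51, 3.61, 2.89, 2.31, 1.85]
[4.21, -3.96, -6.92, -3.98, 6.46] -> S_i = Random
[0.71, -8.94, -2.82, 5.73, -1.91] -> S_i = Random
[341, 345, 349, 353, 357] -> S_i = 341 + 4*i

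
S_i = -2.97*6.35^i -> [-2.97, -18.86, -119.76, -760.46, -4828.93]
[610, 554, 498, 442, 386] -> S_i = 610 + -56*i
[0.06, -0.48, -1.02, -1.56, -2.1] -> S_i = 0.06 + -0.54*i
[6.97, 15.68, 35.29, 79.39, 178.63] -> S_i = 6.97*2.25^i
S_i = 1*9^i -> [1, 9, 81, 729, 6561]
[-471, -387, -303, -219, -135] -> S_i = -471 + 84*i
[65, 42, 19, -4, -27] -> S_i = 65 + -23*i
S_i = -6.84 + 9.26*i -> [-6.84, 2.42, 11.68, 20.94, 30.2]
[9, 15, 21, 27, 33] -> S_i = 9 + 6*i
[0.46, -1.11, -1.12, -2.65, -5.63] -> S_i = Random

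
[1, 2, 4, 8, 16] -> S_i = 1*2^i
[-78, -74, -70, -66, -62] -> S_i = -78 + 4*i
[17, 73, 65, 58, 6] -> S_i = Random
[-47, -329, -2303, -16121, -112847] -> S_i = -47*7^i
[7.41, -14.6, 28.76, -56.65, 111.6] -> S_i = 7.41*(-1.97)^i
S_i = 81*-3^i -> [81, -243, 729, -2187, 6561]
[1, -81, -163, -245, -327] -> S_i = 1 + -82*i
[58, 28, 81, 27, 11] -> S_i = Random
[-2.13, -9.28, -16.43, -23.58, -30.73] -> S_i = -2.13 + -7.15*i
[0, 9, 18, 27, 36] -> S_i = 0 + 9*i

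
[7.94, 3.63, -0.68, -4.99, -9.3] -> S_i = 7.94 + -4.31*i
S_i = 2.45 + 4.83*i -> [2.45, 7.28, 12.11, 16.94, 21.77]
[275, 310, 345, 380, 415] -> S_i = 275 + 35*i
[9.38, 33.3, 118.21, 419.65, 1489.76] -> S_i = 9.38*3.55^i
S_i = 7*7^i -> [7, 49, 343, 2401, 16807]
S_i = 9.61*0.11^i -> [9.61, 1.06, 0.12, 0.01, 0.0]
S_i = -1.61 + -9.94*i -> [-1.61, -11.55, -21.49, -31.43, -41.37]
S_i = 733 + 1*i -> [733, 734, 735, 736, 737]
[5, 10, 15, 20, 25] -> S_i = 5 + 5*i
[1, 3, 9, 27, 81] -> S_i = 1*3^i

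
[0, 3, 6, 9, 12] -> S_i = 0 + 3*i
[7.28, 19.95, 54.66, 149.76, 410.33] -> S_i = 7.28*2.74^i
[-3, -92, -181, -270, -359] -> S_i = -3 + -89*i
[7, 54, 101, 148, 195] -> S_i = 7 + 47*i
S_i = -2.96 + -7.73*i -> [-2.96, -10.69, -18.42, -26.15, -33.88]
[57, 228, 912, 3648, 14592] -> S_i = 57*4^i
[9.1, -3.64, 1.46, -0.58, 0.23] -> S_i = 9.10*(-0.40)^i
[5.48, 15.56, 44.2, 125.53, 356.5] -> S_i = 5.48*2.84^i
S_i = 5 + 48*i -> [5, 53, 101, 149, 197]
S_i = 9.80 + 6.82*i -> [9.8, 16.62, 23.44, 30.26, 37.08]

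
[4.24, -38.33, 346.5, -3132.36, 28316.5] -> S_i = 4.24*(-9.04)^i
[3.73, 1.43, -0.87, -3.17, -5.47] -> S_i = 3.73 + -2.30*i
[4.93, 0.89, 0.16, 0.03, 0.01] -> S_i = 4.93*0.18^i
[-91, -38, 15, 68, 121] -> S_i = -91 + 53*i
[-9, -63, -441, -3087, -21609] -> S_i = -9*7^i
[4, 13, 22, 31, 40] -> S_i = 4 + 9*i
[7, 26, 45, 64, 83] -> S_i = 7 + 19*i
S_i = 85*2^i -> [85, 170, 340, 680, 1360]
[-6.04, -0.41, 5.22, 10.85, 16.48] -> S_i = -6.04 + 5.63*i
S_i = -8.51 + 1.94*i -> [-8.51, -6.57, -4.63, -2.69, -0.75]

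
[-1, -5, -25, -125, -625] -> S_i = -1*5^i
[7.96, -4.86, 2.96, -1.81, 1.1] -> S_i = 7.96*(-0.61)^i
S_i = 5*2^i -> [5, 10, 20, 40, 80]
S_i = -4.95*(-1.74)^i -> [-4.95, 8.61, -14.99, 26.08, -45.37]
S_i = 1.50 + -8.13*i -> [1.5, -6.63, -14.76, -22.89, -31.02]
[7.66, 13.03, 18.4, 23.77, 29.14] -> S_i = 7.66 + 5.37*i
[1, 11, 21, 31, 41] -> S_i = 1 + 10*i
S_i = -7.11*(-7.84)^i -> [-7.11, 55.74, -437.02, 3426.24, -26861.72]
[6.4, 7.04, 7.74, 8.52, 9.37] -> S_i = 6.40*1.10^i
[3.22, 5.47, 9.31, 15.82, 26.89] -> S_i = 3.22*1.70^i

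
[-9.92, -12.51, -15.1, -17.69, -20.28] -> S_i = -9.92 + -2.59*i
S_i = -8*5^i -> [-8, -40, -200, -1000, -5000]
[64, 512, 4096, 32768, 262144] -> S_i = 64*8^i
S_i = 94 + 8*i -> [94, 102, 110, 118, 126]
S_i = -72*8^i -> [-72, -576, -4608, -36864, -294912]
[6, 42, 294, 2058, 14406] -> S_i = 6*7^i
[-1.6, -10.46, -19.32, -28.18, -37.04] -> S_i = -1.60 + -8.86*i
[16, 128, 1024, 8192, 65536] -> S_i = 16*8^i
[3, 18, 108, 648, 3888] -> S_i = 3*6^i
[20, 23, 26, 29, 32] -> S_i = 20 + 3*i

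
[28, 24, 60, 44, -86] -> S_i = Random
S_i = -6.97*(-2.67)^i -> [-6.97, 18.61, -49.69, 132.67, -354.22]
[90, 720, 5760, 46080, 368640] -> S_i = 90*8^i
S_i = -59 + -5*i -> [-59, -64, -69, -74, -79]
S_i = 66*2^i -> [66, 132, 264, 528, 1056]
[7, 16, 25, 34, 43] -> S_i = 7 + 9*i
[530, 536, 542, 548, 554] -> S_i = 530 + 6*i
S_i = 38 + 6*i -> [38, 44, 50, 56, 62]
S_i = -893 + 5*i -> [-893, -888, -883, -878, -873]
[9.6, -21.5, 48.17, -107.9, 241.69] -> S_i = 9.60*(-2.24)^i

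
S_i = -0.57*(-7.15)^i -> [-0.57, 4.08, -29.14, 208.35, -1489.7]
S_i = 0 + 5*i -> [0, 5, 10, 15, 20]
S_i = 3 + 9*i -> [3, 12, 21, 30, 39]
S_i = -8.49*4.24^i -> [-8.49, -36.0, -152.63, -647.15, -2743.92]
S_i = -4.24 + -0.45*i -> [-4.24, -4.69, -5.14, -5.59, -6.04]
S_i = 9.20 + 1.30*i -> [9.2, 10.5, 11.8, 13.1, 14.4]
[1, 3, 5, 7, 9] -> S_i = 1 + 2*i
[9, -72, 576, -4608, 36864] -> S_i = 9*-8^i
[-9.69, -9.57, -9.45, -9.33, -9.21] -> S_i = -9.69 + 0.12*i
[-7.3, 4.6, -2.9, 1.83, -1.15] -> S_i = -7.30*(-0.63)^i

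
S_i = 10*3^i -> [10, 30, 90, 270, 810]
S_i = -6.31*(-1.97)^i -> [-6.31, 12.43, -24.49, 48.24, -95.04]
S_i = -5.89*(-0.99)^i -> [-5.89, 5.83, -5.77, 5.72, -5.66]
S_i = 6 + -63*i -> [6, -57, -120, -183, -246]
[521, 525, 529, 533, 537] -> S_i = 521 + 4*i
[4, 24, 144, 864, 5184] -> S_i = 4*6^i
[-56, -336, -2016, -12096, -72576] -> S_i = -56*6^i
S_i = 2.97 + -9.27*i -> [2.97, -6.3, -15.57, -24.84, -34.11]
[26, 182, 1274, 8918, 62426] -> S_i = 26*7^i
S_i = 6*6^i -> [6, 36, 216, 1296, 7776]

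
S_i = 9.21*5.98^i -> [9.21, 55.08, 329.35, 1969.53, 11777.81]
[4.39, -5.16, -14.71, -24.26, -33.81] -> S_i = 4.39 + -9.55*i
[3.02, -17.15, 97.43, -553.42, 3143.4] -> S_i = 3.02*(-5.68)^i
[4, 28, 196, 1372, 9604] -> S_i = 4*7^i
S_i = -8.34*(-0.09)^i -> [-8.34, 0.75, -0.07, 0.01, -0.0]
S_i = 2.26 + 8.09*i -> [2.26, 10.35, 18.44, 26.53, 34.62]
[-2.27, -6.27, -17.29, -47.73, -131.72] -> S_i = -2.27*2.76^i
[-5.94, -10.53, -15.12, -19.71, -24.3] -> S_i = -5.94 + -4.59*i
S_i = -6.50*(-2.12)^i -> [-6.5, 13.78, -29.21, 61.93, -131.3]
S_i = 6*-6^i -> [6, -36, 216, -1296, 7776]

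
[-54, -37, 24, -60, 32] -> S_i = Random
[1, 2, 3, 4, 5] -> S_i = 1 + 1*i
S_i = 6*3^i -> [6, 18, 54, 162, 486]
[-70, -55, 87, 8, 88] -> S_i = Random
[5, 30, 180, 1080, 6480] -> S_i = 5*6^i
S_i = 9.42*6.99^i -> [9.42, 65.85, 460.26, 3217.23, 22488.45]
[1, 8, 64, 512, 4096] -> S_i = 1*8^i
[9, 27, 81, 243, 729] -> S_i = 9*3^i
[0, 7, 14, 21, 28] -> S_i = 0 + 7*i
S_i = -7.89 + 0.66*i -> [-7.89, -7.23, -6.57, -5.91, -5.25]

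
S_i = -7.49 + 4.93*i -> [-7.49, -2.56, 2.37, 7.3, 12.23]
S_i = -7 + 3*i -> [-7, -4, -1, 2, 5]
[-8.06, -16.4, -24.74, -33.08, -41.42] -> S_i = -8.06 + -8.34*i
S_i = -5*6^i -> [-5, -30, -180, -1080, -6480]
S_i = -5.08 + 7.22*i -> [-5.08, 2.14, 9.36, 16.58, 23.8]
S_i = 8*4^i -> [8, 32, 128, 512, 2048]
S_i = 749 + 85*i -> [749, 834, 919, 1004, 1089]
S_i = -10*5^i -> [-10, -50, -250, -1250, -6250]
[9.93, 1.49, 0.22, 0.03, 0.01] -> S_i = 9.93*0.15^i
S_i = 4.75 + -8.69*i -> [4.75, -3.94, -12.63, -21.32, -30.01]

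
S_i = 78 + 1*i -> [78, 79, 80, 81, 82]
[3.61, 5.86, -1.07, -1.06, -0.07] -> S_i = Random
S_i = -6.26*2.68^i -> [-6.26, -16.78, -44.96, -120.5, -322.93]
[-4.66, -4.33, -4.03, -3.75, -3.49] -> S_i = -4.66*0.93^i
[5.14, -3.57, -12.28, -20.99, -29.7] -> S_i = 5.14 + -8.71*i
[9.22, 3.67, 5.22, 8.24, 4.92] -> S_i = Random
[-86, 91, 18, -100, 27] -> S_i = Random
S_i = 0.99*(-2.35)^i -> [0.99, -2.33, 5.47, -12.85, 30.19]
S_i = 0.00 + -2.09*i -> [0.0, -2.09, -4.18, -6.27, -8.36]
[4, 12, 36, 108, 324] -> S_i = 4*3^i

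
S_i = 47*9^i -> [47, 423, 3807, 34263, 308367]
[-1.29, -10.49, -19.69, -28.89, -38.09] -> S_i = -1.29 + -9.20*i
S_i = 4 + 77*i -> [4, 81, 158, 235, 312]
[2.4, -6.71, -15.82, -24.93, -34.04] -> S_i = 2.40 + -9.11*i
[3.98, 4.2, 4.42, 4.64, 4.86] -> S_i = 3.98 + 0.22*i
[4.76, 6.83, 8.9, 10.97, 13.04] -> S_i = 4.76 + 2.07*i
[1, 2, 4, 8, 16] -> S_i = 1*2^i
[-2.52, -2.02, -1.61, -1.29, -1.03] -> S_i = -2.52*0.80^i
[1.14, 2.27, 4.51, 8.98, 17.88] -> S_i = 1.14*1.99^i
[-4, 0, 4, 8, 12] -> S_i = -4 + 4*i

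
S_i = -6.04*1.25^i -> [-6.04, -7.55, -9.44, -11.8, -14.75]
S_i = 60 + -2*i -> [60, 58, 56, 54, 52]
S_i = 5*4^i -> [5, 20, 80, 320, 1280]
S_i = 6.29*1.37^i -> [6.29, 8.62, 11.81, 16.17, 22.16]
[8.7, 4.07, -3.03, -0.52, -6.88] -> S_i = Random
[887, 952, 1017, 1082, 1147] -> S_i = 887 + 65*i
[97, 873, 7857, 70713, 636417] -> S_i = 97*9^i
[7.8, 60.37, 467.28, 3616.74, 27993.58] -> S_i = 7.80*7.74^i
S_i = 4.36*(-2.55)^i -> [4.36, -11.12, 28.35, -72.29, 184.35]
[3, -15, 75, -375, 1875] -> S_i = 3*-5^i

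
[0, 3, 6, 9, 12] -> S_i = 0 + 3*i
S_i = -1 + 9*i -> [-1, 8, 17, 26, 35]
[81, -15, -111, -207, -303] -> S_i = 81 + -96*i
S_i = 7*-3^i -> [7, -21, 63, -189, 567]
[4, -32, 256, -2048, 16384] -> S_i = 4*-8^i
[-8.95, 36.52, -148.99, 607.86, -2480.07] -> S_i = -8.95*(-4.08)^i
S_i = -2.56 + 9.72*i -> [-2.56, 7.16, 16.88, 26.6, 36.32]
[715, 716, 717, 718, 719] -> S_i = 715 + 1*i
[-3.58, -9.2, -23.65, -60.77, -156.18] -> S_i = -3.58*2.57^i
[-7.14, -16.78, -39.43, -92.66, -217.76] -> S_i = -7.14*2.35^i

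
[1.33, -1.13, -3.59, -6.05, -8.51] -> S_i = 1.33 + -2.46*i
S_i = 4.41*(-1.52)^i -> [4.41, -6.7, 10.19, -15.49, 23.54]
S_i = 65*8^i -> [65, 520, 4160, 33280, 266240]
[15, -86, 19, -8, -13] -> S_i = Random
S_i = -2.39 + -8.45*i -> [-2.39, -10.84, -19.29, -27.74, -36.19]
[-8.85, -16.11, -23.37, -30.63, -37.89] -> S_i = -8.85 + -7.26*i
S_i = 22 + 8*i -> [22, 30, 38, 46, 54]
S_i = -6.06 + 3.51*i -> [-6.06, -2.55, 0.96, 4.47, 7.98]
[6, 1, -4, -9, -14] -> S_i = 6 + -5*i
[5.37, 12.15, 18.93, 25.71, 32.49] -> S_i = 5.37 + 6.78*i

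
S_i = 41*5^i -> [41, 205, 1025, 5125, 25625]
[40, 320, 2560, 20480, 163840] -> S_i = 40*8^i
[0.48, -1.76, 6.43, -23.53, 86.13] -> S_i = 0.48*(-3.66)^i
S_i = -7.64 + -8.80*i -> [-7.64, -16.44, -25.24, -34.04, -42.84]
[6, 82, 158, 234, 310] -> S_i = 6 + 76*i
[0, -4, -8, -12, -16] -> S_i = 0 + -4*i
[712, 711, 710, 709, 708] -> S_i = 712 + -1*i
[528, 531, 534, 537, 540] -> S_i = 528 + 3*i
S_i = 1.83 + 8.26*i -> [1.83, 10.09, 18.35, 26.61, 34.87]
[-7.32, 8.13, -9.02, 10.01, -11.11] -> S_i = -7.32*(-1.11)^i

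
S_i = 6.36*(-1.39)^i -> [6.36, -8.84, 12.29, -17.08, 23.74]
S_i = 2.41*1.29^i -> [2.41, 3.11, 4.01, 5.17, 6.67]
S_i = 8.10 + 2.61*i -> [8.1, 10.71, 13.32, 15.93, 18.54]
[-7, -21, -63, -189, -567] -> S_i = -7*3^i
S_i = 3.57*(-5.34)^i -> [3.57, -19.06, 101.8, -543.62, 2902.91]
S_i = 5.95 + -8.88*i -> [5.95, -2.93, -11.81, -20.69, -29.57]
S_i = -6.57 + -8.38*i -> [-6.57, -14.95, -23.33, -31.71, -40.09]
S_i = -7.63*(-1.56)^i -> [-7.63, 11.9, -18.57, 28.97, -45.19]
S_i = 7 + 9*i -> [7, 16, 25, 34, 43]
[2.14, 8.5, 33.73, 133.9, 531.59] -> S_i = 2.14*3.97^i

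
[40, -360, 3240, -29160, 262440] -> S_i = 40*-9^i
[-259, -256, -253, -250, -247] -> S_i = -259 + 3*i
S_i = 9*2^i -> [9, 18, 36, 72, 144]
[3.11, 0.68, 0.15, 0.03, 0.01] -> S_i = 3.11*0.22^i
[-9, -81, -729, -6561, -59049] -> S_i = -9*9^i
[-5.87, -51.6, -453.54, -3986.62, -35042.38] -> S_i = -5.87*8.79^i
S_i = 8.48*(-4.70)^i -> [8.48, -39.86, 187.32, -880.42, 4137.97]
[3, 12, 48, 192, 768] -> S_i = 3*4^i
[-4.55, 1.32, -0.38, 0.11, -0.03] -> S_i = -4.55*(-0.29)^i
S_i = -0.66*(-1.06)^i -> [-0.66, 0.7, -0.74, 0.79, -0.83]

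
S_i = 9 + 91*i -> [9, 100, 191, 282, 373]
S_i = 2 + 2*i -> [2, 4, 6, 8, 10]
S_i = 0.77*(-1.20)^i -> [0.77, -0.92, 1.11, -1.33, 1.6]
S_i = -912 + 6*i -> [-912, -906, -900, -894, -888]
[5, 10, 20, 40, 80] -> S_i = 5*2^i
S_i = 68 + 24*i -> [68, 92, 116, 140, 164]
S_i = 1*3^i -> [1, 3, 9, 27, 81]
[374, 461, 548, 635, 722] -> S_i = 374 + 87*i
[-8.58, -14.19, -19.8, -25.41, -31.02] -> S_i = -8.58 + -5.61*i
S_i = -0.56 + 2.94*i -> [-0.56, 2.38, 5.32, 8.26, 11.2]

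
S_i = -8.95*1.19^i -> [-8.95, -10.65, -12.67, -15.08, -17.95]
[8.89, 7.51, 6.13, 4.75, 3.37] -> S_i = 8.89 + -1.38*i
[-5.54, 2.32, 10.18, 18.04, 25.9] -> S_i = -5.54 + 7.86*i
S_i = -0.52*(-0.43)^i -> [-0.52, 0.22, -0.1, 0.04, -0.02]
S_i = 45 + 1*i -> [45, 46, 47, 48, 49]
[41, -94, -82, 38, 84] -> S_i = Random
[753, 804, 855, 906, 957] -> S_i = 753 + 51*i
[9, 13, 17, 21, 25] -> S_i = 9 + 4*i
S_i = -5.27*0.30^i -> [-5.27, -1.58, -0.47, -0.14, -0.04]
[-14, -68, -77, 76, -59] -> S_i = Random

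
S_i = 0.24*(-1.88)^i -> [0.24, -0.45, 0.85, -1.59, 3.0]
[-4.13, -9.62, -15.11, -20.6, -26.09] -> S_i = -4.13 + -5.49*i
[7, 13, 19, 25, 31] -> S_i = 7 + 6*i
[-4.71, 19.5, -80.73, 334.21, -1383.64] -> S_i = -4.71*(-4.14)^i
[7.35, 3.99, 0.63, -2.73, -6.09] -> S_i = 7.35 + -3.36*i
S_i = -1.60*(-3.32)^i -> [-1.6, 5.31, -17.64, 58.55, -194.39]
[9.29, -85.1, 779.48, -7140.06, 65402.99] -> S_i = 9.29*(-9.16)^i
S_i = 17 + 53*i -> [17, 70, 123, 176, 229]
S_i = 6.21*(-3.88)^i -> [6.21, -24.09, 93.49, -362.73, 1407.4]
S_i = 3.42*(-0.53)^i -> [3.42, -1.81, 0.96, -0.51, 0.27]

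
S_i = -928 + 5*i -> [-928, -923, -918, -913, -908]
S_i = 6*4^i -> [6, 24, 96, 384, 1536]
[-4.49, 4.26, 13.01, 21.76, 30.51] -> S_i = -4.49 + 8.75*i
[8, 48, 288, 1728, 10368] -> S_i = 8*6^i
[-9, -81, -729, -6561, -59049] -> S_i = -9*9^i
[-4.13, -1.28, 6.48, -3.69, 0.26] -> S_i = Random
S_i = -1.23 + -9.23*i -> [-1.23, -10.46, -19.69, -28.92, -38.15]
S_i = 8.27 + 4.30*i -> [8.27, 12.57, 16.87, 21.17, 25.47]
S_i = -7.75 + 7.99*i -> [-7.75, 0.24, 8.23, 16.22, 24.21]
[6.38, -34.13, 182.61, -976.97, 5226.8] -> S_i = 6.38*(-5.35)^i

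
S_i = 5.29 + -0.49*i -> [5.29, 4.8, 4.31, 3.82, 3.33]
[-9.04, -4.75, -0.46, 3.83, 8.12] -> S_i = -9.04 + 4.29*i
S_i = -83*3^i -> [-83, -249, -747, -2241, -6723]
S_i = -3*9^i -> [-3, -27, -243, -2187, -19683]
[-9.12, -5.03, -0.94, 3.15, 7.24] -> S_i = -9.12 + 4.09*i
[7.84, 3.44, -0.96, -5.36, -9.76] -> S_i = 7.84 + -4.40*i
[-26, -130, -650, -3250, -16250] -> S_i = -26*5^i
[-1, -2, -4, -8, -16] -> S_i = -1*2^i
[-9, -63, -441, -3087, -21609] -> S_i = -9*7^i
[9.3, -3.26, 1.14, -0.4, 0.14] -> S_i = 9.30*(-0.35)^i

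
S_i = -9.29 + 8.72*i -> [-9.29, -0.57, 8.15, 16.87, 25.59]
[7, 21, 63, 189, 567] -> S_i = 7*3^i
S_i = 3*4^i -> [3, 12, 48, 192, 768]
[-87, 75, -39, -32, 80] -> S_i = Random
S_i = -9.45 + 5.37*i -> [-9.45, -4.08, 1.29, 6.66, 12.03]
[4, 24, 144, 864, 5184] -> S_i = 4*6^i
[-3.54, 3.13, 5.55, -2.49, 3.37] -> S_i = Random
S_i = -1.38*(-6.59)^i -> [-1.38, 9.09, -59.93, 394.94, -2602.68]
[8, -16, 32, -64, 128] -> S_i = 8*-2^i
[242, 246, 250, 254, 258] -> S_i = 242 + 4*i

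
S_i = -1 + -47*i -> [-1, -48, -95, -142, -189]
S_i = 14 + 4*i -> [14, 18, 22, 26, 30]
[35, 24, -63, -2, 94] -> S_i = Random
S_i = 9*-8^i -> [9, -72, 576, -4608, 36864]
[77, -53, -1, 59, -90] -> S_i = Random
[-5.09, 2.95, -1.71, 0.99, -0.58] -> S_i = -5.09*(-0.58)^i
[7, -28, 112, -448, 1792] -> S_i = 7*-4^i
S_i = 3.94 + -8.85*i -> [3.94, -4.91, -13.76, -22.61, -31.46]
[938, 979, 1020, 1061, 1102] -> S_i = 938 + 41*i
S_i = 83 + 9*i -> [83, 92, 101, 110, 119]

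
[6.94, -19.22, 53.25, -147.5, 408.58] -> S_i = 6.94*(-2.77)^i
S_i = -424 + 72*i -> [-424, -352, -280, -208, -136]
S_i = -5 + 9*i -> [-5, 4, 13, 22, 31]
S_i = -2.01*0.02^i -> [-2.01, -0.04, -0.0, -0.0, -0.0]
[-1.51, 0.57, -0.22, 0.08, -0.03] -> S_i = -1.51*(-0.38)^i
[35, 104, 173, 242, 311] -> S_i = 35 + 69*i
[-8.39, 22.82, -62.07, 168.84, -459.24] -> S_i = -8.39*(-2.72)^i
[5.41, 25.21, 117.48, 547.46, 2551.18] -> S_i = 5.41*4.66^i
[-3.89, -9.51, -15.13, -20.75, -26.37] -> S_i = -3.89 + -5.62*i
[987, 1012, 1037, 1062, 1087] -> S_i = 987 + 25*i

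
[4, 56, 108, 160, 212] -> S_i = 4 + 52*i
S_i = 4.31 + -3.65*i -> [4.31, 0.66, -2.99, -6.64, -10.29]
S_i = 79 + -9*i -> [79, 70, 61, 52, 43]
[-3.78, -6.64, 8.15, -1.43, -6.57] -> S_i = Random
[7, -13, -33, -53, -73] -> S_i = 7 + -20*i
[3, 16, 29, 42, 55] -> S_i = 3 + 13*i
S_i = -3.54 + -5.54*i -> [-3.54, -9.08, -14.62, -20.16, -25.7]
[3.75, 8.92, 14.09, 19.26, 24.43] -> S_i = 3.75 + 5.17*i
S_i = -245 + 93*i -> [-245, -152, -59, 34, 127]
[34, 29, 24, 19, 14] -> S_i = 34 + -5*i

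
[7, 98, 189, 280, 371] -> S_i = 7 + 91*i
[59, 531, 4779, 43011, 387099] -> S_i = 59*9^i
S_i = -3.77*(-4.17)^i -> [-3.77, 15.72, -65.56, 273.37, -1139.95]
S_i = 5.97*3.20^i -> [5.97, 19.1, 61.13, 195.62, 626.0]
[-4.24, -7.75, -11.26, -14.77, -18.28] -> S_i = -4.24 + -3.51*i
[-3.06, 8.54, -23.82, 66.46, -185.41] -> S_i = -3.06*(-2.79)^i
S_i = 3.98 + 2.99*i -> [3.98, 6.97, 9.96, 12.95, 15.94]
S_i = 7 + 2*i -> [7, 9, 11, 13, 15]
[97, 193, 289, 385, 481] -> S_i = 97 + 96*i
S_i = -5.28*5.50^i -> [-5.28, -29.04, -159.72, -878.46, -4831.53]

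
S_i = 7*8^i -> [7, 56, 448, 3584, 28672]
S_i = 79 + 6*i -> [79, 85, 91, 97, 103]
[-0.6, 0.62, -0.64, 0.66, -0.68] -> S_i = -0.60*(-1.03)^i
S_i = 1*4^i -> [1, 4, 16, 64, 256]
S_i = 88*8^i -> [88, 704, 5632, 45056, 360448]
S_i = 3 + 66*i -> [3, 69, 135, 201, 267]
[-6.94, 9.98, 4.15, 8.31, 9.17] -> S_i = Random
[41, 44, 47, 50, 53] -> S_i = 41 + 3*i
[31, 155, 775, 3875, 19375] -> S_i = 31*5^i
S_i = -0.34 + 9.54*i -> [-0.34, 9.2, 18.74, 28.28, 37.82]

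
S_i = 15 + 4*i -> [15, 19, 23, 27, 31]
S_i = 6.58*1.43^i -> [6.58, 9.41, 13.46, 19.24, 27.52]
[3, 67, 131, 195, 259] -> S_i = 3 + 64*i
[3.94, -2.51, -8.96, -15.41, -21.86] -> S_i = 3.94 + -6.45*i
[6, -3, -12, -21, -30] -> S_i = 6 + -9*i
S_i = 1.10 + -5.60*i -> [1.1, -4.5, -10.1, -15.7, -21.3]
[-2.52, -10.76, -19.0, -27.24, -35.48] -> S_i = -2.52 + -8.24*i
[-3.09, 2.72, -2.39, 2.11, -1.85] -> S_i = -3.09*(-0.88)^i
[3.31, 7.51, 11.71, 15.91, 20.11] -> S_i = 3.31 + 4.20*i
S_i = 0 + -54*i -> [0, -54, -108, -162, -216]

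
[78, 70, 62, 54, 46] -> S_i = 78 + -8*i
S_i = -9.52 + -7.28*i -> [-9.52, -16.8, -24.08, -31.36, -38.64]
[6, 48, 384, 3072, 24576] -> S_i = 6*8^i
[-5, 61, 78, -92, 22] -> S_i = Random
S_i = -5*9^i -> [-5, -45, -405, -3645, -32805]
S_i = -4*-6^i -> [-4, 24, -144, 864, -5184]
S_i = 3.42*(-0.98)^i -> [3.42, -3.35, 3.28, -3.22, 3.15]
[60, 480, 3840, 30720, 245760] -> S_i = 60*8^i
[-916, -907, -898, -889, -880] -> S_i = -916 + 9*i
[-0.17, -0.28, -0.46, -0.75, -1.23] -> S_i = -0.17*1.64^i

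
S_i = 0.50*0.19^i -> [0.5, 0.1, 0.02, 0.0, 0.0]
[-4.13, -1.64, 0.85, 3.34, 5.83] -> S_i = -4.13 + 2.49*i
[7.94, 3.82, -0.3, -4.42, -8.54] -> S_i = 7.94 + -4.12*i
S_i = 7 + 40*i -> [7, 47, 87, 127, 167]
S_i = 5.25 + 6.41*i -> [5.25, 11.66, 18.07, 24.48, 30.89]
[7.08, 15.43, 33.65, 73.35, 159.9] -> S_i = 7.08*2.18^i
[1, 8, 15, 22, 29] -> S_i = 1 + 7*i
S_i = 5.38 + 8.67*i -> [5.38, 14.05, 22.72, 31.39, 40.06]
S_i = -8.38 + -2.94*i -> [-8.38, -11.32, -14.26, -17.2, -20.14]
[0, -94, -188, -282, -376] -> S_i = 0 + -94*i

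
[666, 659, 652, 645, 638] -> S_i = 666 + -7*i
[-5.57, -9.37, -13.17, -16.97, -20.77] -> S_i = -5.57 + -3.80*i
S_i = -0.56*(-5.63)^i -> [-0.56, 3.15, -17.75, 99.93, -562.63]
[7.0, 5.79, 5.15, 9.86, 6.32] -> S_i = Random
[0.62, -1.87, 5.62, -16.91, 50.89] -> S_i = 0.62*(-3.01)^i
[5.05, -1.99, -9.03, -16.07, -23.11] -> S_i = 5.05 + -7.04*i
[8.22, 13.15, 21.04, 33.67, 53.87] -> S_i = 8.22*1.60^i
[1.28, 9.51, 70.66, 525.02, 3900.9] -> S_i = 1.28*7.43^i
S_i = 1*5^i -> [1, 5, 25, 125, 625]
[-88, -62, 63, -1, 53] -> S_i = Random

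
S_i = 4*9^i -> [4, 36, 324, 2916, 26244]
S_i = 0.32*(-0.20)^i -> [0.32, -0.06, 0.01, -0.0, 0.0]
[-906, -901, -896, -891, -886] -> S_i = -906 + 5*i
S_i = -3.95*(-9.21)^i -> [-3.95, 36.38, -335.06, 3085.86, -28420.76]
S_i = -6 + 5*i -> [-6, -1, 4, 9, 14]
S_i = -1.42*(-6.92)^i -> [-1.42, 9.83, -68.0, 470.55, -3256.21]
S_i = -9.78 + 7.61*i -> [-9.78, -2.17, 5.44, 13.05, 20.66]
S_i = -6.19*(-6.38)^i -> [-6.19, 39.49, -251.96, 1607.51, -10255.89]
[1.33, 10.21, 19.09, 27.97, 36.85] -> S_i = 1.33 + 8.88*i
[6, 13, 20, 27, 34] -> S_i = 6 + 7*i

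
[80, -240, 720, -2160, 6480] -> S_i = 80*-3^i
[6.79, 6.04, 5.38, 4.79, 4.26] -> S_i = 6.79*0.89^i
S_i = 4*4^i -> [4, 16, 64, 256, 1024]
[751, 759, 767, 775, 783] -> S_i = 751 + 8*i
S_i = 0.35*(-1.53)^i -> [0.35, -0.54, 0.82, -1.25, 1.92]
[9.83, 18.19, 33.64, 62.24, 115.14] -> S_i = 9.83*1.85^i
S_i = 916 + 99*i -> [916, 1015, 1114, 1213, 1312]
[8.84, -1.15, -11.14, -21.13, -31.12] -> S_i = 8.84 + -9.99*i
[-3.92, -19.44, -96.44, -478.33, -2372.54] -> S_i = -3.92*4.96^i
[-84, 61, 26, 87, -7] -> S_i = Random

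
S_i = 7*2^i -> [7, 14, 28, 56, 112]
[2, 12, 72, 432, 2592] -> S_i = 2*6^i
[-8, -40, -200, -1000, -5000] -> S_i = -8*5^i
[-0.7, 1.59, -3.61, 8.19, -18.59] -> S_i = -0.70*(-2.27)^i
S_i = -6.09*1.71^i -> [-6.09, -10.41, -17.81, -30.45, -52.07]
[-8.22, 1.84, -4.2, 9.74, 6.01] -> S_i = Random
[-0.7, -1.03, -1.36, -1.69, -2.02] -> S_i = -0.70 + -0.33*i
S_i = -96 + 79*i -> [-96, -17, 62, 141, 220]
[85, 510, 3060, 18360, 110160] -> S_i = 85*6^i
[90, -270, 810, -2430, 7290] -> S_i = 90*-3^i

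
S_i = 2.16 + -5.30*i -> [2.16, -3.14, -8.44, -13.74, -19.04]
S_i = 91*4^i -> [91, 364, 1456, 5824, 23296]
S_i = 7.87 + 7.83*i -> [7.87, 15.7, 23.53, 31.36, 39.19]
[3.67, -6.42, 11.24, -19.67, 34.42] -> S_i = 3.67*(-1.75)^i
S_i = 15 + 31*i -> [15, 46, 77, 108, 139]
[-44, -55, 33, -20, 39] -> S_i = Random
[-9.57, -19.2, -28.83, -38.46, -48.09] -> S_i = -9.57 + -9.63*i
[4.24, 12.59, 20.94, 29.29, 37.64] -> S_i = 4.24 + 8.35*i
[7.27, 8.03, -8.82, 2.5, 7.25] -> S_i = Random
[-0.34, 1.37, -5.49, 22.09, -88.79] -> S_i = -0.34*(-4.02)^i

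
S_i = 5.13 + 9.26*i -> [5.13, 14.39, 23.65, 32.91, 42.17]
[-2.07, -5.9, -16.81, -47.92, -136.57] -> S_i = -2.07*2.85^i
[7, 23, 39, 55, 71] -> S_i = 7 + 16*i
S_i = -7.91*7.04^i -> [-7.91, -55.69, -392.03, -2759.91, -19429.75]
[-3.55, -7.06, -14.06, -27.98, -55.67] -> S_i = -3.55*1.99^i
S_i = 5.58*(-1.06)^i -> [5.58, -5.91, 6.27, -6.65, 7.04]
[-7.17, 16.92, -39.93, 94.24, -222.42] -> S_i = -7.17*(-2.36)^i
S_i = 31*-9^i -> [31, -279, 2511, -22599, 203391]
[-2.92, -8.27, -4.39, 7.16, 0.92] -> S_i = Random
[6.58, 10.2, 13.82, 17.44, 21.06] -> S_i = 6.58 + 3.62*i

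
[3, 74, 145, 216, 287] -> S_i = 3 + 71*i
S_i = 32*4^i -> [32, 128, 512, 2048, 8192]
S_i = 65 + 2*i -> [65, 67, 69, 71, 73]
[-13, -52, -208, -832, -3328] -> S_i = -13*4^i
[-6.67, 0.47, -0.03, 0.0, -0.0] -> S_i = -6.67*(-0.07)^i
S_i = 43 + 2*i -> [43, 45, 47, 49, 51]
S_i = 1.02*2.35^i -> [1.02, 2.4, 5.63, 13.24, 31.11]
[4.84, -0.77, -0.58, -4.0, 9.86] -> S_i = Random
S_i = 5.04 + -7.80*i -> [5.04, -2.76, -10.56, -18.36, -26.16]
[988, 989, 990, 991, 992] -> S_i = 988 + 1*i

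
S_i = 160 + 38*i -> [160, 198, 236, 274, 312]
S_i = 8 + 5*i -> [8, 13, 18, 23, 28]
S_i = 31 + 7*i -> [31, 38, 45, 52, 59]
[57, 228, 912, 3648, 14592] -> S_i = 57*4^i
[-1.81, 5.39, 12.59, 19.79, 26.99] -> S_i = -1.81 + 7.20*i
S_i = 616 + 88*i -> [616, 704, 792, 880, 968]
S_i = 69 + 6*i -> [69, 75, 81, 87, 93]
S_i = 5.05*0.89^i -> [5.05, 4.49, 4.0, 3.56, 3.17]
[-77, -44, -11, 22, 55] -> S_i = -77 + 33*i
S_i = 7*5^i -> [7, 35, 175, 875, 4375]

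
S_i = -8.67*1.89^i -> [-8.67, -16.39, -30.97, -58.53, -110.63]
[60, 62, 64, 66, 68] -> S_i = 60 + 2*i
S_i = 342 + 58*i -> [342, 400, 458, 516, 574]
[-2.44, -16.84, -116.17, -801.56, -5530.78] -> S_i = -2.44*6.90^i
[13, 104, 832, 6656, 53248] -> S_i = 13*8^i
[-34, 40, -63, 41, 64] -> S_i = Random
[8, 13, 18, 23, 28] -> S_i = 8 + 5*i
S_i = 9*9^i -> [9, 81, 729, 6561, 59049]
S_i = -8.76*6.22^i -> [-8.76, -54.49, -338.91, -2108.02, -13111.9]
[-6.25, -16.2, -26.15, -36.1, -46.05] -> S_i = -6.25 + -9.95*i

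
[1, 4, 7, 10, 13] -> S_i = 1 + 3*i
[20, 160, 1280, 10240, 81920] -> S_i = 20*8^i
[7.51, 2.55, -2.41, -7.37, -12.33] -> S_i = 7.51 + -4.96*i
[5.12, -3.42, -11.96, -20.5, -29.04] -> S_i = 5.12 + -8.54*i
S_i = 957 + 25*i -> [957, 982, 1007, 1032, 1057]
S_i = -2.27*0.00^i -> [-2.27, -0.0, -0.0, -0.0, -0.0]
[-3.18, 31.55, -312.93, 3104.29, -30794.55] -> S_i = -3.18*(-9.92)^i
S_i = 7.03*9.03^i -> [7.03, 63.48, 573.23, 5176.29, 46741.9]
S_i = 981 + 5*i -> [981, 986, 991, 996, 1001]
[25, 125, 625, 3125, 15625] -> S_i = 25*5^i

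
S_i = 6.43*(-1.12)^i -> [6.43, -7.2, 8.07, -9.03, 10.12]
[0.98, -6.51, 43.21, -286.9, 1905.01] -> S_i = 0.98*(-6.64)^i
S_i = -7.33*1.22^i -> [-7.33, -8.94, -10.91, -13.31, -16.24]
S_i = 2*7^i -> [2, 14, 98, 686, 4802]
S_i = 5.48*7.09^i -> [5.48, 38.85, 275.47, 1953.08, 13847.31]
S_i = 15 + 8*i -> [15, 23, 31, 39, 47]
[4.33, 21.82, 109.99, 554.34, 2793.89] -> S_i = 4.33*5.04^i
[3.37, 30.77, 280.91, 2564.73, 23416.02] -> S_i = 3.37*9.13^i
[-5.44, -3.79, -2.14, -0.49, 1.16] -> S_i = -5.44 + 1.65*i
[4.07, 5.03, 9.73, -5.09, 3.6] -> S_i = Random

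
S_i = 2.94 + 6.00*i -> [2.94, 8.94, 14.94, 20.94, 26.94]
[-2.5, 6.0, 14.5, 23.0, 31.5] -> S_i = -2.50 + 8.50*i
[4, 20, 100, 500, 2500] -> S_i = 4*5^i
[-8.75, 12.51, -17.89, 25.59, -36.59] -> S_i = -8.75*(-1.43)^i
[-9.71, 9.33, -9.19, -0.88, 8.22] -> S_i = Random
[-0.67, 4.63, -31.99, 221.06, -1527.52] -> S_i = -0.67*(-6.91)^i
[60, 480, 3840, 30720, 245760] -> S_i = 60*8^i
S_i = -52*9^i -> [-52, -468, -4212, -37908, -341172]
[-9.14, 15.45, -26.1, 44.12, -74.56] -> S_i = -9.14*(-1.69)^i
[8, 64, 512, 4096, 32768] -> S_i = 8*8^i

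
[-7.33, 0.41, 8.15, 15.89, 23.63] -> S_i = -7.33 + 7.74*i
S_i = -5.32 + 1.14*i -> [-5.32, -4.18, -3.04, -1.9, -0.76]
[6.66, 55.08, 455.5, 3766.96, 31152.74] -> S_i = 6.66*8.27^i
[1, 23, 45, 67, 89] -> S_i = 1 + 22*i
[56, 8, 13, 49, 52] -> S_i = Random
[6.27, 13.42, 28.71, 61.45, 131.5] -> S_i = 6.27*2.14^i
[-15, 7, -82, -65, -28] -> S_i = Random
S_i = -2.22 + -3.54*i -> [-2.22, -5.76, -9.3, -12.84, -16.38]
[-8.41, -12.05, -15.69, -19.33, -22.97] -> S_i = -8.41 + -3.64*i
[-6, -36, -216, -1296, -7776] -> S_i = -6*6^i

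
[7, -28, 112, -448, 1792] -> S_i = 7*-4^i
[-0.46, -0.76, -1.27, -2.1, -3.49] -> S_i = -0.46*1.66^i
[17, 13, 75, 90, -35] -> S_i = Random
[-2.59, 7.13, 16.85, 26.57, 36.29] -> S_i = -2.59 + 9.72*i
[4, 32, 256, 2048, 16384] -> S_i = 4*8^i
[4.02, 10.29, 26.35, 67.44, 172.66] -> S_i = 4.02*2.56^i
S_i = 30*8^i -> [30, 240, 1920, 15360, 122880]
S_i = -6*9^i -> [-6, -54, -486, -4374, -39366]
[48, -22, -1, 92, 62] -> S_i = Random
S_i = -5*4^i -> [-5, -20, -80, -320, -1280]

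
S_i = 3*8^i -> [3, 24, 192, 1536, 12288]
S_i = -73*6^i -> [-73, -438, -2628, -15768, -94608]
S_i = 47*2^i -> [47, 94, 188, 376, 752]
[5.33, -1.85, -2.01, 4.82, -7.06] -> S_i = Random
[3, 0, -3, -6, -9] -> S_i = 3 + -3*i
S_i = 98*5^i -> [98, 490, 2450, 12250, 61250]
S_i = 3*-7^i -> [3, -21, 147, -1029, 7203]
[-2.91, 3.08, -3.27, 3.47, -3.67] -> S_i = -2.91*(-1.06)^i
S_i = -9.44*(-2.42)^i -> [-9.44, 22.84, -55.28, 133.79, -323.77]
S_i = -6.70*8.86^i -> [-6.7, -59.36, -525.95, -4659.89, -41286.65]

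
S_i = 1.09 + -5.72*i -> [1.09, -4.63, -10.35, -16.07, -21.79]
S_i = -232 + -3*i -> [-232, -235, -238, -241, -244]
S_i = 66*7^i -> [66, 462, 3234, 22638, 158466]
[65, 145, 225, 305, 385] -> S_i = 65 + 80*i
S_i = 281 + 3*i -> [281, 284, 287, 290, 293]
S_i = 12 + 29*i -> [12, 41, 70, 99, 128]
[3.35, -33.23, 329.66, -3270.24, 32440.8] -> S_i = 3.35*(-9.92)^i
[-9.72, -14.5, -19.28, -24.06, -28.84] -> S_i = -9.72 + -4.78*i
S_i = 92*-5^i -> [92, -460, 2300, -11500, 57500]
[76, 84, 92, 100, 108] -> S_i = 76 + 8*i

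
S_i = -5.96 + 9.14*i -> [-5.96, 3.18, 12.32, 21.46, 30.6]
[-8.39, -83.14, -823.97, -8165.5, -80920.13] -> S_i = -8.39*9.91^i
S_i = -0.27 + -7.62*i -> [-0.27, -7.89, -15.51, -23.13, -30.75]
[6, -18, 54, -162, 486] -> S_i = 6*-3^i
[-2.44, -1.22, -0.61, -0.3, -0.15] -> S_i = -2.44*0.50^i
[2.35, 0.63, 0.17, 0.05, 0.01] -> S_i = 2.35*0.27^i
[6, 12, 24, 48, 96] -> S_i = 6*2^i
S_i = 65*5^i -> [65, 325, 1625, 8125, 40625]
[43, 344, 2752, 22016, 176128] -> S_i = 43*8^i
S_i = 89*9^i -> [89, 801, 7209, 64881, 583929]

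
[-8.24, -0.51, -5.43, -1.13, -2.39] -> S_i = Random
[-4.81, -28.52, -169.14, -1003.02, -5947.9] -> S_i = -4.81*5.93^i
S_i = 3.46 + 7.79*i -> [3.46, 11.25, 19.04, 26.83, 34.62]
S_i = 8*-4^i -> [8, -32, 128, -512, 2048]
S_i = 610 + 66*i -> [610, 676, 742, 808, 874]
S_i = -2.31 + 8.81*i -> [-2.31, 6.5, 15.31, 24.12, 32.93]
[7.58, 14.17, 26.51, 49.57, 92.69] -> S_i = 7.58*1.87^i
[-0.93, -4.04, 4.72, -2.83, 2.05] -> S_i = Random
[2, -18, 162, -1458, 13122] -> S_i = 2*-9^i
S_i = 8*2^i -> [8, 16, 32, 64, 128]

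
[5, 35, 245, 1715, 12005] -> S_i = 5*7^i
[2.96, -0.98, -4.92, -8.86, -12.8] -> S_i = 2.96 + -3.94*i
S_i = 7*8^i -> [7, 56, 448, 3584, 28672]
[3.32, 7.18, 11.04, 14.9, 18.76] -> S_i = 3.32 + 3.86*i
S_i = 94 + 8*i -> [94, 102, 110, 118, 126]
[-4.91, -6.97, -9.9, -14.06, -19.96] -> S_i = -4.91*1.42^i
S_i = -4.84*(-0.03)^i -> [-4.84, 0.15, -0.0, 0.0, -0.0]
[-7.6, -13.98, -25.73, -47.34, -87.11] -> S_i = -7.60*1.84^i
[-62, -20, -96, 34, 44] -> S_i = Random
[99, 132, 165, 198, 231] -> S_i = 99 + 33*i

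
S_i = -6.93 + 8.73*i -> [-6.93, 1.8, 10.53, 19.26, 27.99]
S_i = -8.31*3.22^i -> [-8.31, -26.76, -86.16, -277.44, -893.36]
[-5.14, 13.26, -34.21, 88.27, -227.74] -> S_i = -5.14*(-2.58)^i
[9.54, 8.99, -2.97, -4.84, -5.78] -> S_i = Random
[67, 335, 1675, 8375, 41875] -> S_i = 67*5^i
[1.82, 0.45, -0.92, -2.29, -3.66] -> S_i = 1.82 + -1.37*i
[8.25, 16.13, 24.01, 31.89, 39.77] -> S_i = 8.25 + 7.88*i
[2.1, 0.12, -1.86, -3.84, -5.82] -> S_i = 2.10 + -1.98*i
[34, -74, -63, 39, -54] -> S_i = Random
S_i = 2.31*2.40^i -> [2.31, 5.54, 13.31, 31.93, 76.64]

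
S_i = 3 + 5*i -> [3, 8, 13, 18, 23]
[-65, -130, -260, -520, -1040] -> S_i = -65*2^i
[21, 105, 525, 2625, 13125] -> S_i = 21*5^i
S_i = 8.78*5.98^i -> [8.78, 52.5, 313.98, 1877.58, 11227.92]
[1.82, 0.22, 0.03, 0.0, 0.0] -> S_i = 1.82*0.12^i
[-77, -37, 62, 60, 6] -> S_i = Random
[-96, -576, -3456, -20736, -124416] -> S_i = -96*6^i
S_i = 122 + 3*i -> [122, 125, 128, 131, 134]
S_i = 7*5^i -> [7, 35, 175, 875, 4375]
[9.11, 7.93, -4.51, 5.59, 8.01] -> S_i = Random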